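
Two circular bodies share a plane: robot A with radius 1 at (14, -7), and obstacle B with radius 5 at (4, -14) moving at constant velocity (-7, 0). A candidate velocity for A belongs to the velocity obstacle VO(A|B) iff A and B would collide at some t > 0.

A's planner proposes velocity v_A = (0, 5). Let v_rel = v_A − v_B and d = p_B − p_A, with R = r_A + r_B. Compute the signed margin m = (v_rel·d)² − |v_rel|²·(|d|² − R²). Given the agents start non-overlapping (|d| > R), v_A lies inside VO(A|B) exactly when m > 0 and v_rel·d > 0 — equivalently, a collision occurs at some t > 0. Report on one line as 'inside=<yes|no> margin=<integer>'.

d = (-10, -7),  |d|² = 149;  R = 1+5 = 6,  c = 149−6² = 113
v_rel = (7, 5),  |v_rel|² = 74;  v_rel·d = (7)·(-10) + (5)·(-7) = -105
74·t² + 210·t + 113 = 0  ⇒  m = (-105)² − 74·113 = 2663
m = 2663 > 0,  v_rel·d = -105 < 0  ⇒  outside

inside=no margin=2663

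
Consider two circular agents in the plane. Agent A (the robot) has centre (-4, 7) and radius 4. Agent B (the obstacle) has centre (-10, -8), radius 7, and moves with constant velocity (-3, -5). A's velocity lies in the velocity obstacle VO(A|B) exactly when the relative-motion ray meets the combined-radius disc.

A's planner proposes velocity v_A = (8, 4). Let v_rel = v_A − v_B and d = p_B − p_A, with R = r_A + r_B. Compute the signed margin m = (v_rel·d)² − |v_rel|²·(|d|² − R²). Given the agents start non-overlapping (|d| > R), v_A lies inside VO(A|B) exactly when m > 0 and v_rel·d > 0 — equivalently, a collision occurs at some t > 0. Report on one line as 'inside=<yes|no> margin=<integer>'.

d = (-6, -15),  |d|² = 261;  R = 4+7 = 11,  c = 261−11² = 140
v_rel = (11, 9),  |v_rel|² = 202;  v_rel·d = (11)·(-6) + (9)·(-15) = -201
202·t² + 402·t + 140 = 0  ⇒  m = (-201)² − 202·140 = 12121
m = 12121 > 0,  v_rel·d = -201 < 0  ⇒  outside

inside=no margin=12121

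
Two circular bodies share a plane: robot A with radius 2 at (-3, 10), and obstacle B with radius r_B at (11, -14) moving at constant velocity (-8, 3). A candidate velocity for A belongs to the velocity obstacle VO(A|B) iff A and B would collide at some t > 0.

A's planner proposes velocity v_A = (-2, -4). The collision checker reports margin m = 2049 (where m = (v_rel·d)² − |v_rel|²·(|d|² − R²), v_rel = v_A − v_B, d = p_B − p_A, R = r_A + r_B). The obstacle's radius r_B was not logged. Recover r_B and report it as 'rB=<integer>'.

m = 2049
d = (14, -24);  v_rel = (6, -7),  |v_rel|² = 85
v_rel×d = (6)·(-24) − (-7)·(14) = -46
since m = R²·85 − (-46)²:  R² = (2116 + 2049) / 85 = 49
R = √49 = 7  ⇒  r_B = 7 − 2 = 5

rB=5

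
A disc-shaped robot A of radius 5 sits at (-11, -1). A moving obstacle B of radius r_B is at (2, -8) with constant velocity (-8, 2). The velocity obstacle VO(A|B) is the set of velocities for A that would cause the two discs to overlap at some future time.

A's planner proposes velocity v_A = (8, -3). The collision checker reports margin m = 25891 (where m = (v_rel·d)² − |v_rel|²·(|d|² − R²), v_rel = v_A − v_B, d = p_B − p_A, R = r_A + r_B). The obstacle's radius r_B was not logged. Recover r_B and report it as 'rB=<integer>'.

m = 25891
d = (13, -7);  v_rel = (16, -5),  |v_rel|² = 281
v_rel×d = (16)·(-7) − (-5)·(13) = -47
since m = R²·281 − (-47)²:  R² = (2209 + 25891) / 281 = 100
R = √100 = 10  ⇒  r_B = 10 − 5 = 5

rB=5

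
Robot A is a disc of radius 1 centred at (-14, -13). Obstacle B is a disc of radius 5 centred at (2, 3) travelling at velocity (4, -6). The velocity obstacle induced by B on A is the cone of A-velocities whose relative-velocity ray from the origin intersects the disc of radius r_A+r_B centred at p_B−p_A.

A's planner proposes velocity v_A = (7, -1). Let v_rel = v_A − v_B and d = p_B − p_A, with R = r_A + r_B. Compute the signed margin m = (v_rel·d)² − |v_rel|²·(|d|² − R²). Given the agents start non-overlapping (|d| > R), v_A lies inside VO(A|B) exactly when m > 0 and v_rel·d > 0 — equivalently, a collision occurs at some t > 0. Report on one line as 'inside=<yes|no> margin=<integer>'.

d = (16, 16),  |d|² = 512;  R = 1+5 = 6,  c = 512−6² = 476
v_rel = (3, 5),  |v_rel|² = 34;  v_rel·d = (3)·(16) + (5)·(16) = 128
34·t² − 256·t + 476 = 0  ⇒  m = 128² − 34·476 = 200
m = 200 > 0,  v_rel·d = 128 > 0  ⇒  inside

inside=yes margin=200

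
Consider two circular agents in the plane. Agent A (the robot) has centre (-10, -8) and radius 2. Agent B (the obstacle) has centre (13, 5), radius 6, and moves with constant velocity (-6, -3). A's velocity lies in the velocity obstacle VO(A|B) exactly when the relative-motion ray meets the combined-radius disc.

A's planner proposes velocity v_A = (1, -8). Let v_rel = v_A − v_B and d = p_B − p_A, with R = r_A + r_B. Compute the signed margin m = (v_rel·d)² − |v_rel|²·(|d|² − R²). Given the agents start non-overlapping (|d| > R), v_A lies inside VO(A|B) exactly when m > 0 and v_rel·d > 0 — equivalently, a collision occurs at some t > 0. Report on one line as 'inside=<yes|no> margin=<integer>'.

d = (23, 13),  |d|² = 698;  R = 2+6 = 8,  c = 698−8² = 634
v_rel = (7, -5),  |v_rel|² = 74;  v_rel·d = (7)·(23) + (-5)·(13) = 96
74·t² − 192·t + 634 = 0  ⇒  m = 96² − 74·634 = -37700
m = -37700 < 0,  v_rel·d = 96 > 0  ⇒  outside

inside=no margin=-37700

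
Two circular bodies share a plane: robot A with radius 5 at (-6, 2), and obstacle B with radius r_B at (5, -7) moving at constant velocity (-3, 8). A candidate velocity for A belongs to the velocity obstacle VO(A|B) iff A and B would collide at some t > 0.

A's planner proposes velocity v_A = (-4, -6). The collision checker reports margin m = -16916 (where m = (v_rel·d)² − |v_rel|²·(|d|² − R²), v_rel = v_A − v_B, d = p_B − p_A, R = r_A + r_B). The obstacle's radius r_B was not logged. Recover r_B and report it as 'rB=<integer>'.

m = -16916
d = (11, -9);  v_rel = (-1, -14),  |v_rel|² = 197
v_rel×d = (-1)·(-9) − (-14)·(11) = 163
since m = R²·197 − 163²:  R² = (26569 + -16916) / 197 = 49
R = √49 = 7  ⇒  r_B = 7 − 5 = 2

rB=2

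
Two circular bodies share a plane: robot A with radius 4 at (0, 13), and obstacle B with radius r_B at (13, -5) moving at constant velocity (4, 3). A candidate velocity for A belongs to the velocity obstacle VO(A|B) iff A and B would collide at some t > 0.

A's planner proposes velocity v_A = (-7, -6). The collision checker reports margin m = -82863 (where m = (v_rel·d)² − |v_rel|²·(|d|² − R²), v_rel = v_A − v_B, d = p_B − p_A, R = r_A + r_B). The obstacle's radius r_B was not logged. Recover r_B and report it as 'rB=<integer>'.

m = -82863
d = (13, -18);  v_rel = (-11, -9),  |v_rel|² = 202
v_rel×d = (-11)·(-18) − (-9)·(13) = 315
since m = R²·202 − 315²:  R² = (99225 + -82863) / 202 = 81
R = √81 = 9  ⇒  r_B = 9 − 4 = 5

rB=5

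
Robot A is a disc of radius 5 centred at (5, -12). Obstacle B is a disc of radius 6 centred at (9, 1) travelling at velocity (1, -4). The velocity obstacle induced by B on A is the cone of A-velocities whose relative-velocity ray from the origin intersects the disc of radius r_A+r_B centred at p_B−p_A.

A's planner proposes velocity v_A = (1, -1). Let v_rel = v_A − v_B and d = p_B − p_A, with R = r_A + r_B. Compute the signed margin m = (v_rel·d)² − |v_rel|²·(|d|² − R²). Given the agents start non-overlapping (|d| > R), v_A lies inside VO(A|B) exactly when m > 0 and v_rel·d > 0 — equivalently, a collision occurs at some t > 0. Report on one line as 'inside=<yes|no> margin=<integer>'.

d = (4, 13),  |d|² = 185;  R = 5+6 = 11,  c = 185−11² = 64
v_rel = (0, 3),  |v_rel|² = 9;  v_rel·d = (0)·(4) + (3)·(13) = 39
9·t² − 78·t + 64 = 0  ⇒  m = 39² − 9·64 = 945
m = 945 > 0,  v_rel·d = 39 > 0  ⇒  inside

inside=yes margin=945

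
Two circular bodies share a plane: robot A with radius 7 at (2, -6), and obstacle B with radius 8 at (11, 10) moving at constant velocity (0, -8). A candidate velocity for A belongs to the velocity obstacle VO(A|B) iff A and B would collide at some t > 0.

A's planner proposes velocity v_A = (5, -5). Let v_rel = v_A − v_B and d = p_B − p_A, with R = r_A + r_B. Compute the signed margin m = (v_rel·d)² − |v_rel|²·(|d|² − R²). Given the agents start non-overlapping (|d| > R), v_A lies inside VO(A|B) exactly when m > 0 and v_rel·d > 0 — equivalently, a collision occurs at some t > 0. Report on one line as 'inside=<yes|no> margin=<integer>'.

d = (9, 16),  |d|² = 337;  R = 7+8 = 15,  c = 337−15² = 112
v_rel = (5, 3),  |v_rel|² = 34;  v_rel·d = (5)·(9) + (3)·(16) = 93
34·t² − 186·t + 112 = 0  ⇒  m = 93² − 34·112 = 4841
m = 4841 > 0,  v_rel·d = 93 > 0  ⇒  inside

inside=yes margin=4841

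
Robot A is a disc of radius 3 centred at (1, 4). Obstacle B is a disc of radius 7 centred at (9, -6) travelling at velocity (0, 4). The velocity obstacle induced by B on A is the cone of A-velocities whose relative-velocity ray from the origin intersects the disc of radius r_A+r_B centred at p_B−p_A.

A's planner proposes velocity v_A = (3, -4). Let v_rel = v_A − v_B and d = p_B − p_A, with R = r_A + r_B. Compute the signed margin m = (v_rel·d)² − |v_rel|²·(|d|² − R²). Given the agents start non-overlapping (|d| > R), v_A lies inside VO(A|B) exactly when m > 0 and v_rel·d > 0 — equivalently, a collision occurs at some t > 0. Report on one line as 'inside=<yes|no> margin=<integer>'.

d = (8, -10),  |d|² = 164;  R = 3+7 = 10,  c = 164−10² = 64
v_rel = (3, -8),  |v_rel|² = 73;  v_rel·d = (3)·(8) + (-8)·(-10) = 104
73·t² − 208·t + 64 = 0  ⇒  m = 104² − 73·64 = 6144
m = 6144 > 0,  v_rel·d = 104 > 0  ⇒  inside

inside=yes margin=6144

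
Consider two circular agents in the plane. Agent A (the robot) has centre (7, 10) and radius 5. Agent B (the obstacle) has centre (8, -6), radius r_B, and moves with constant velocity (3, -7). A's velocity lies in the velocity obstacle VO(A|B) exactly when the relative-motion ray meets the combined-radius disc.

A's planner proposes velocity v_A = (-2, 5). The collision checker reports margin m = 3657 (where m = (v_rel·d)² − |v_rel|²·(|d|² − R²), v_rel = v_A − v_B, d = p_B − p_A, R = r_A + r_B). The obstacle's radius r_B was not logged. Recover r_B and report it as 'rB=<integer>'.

m = 3657
d = (1, -16);  v_rel = (-5, 12),  |v_rel|² = 169
v_rel×d = (-5)·(-16) − (12)·(1) = 68
since m = R²·169 − 68²:  R² = (4624 + 3657) / 169 = 49
R = √49 = 7  ⇒  r_B = 7 − 5 = 2

rB=2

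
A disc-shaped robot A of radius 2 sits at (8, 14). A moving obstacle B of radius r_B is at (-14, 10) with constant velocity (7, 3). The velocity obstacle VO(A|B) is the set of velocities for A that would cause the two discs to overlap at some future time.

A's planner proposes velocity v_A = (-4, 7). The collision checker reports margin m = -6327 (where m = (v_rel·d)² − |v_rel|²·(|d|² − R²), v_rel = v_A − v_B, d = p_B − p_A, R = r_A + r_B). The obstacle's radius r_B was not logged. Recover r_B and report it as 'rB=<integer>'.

m = -6327
d = (-22, -4);  v_rel = (-11, 4),  |v_rel|² = 137
v_rel×d = (-11)·(-4) − (4)·(-22) = 132
since m = R²·137 − 132²:  R² = (17424 + -6327) / 137 = 81
R = √81 = 9  ⇒  r_B = 9 − 2 = 7

rB=7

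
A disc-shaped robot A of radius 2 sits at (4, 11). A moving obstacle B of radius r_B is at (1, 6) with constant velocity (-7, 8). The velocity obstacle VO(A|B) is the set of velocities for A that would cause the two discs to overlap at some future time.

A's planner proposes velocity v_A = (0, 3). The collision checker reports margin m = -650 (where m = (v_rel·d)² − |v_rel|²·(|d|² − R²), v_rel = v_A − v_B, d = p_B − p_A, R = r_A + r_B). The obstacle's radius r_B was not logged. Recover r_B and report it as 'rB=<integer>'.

m = -650
d = (-3, -5);  v_rel = (7, -5),  |v_rel|² = 74
v_rel×d = (7)·(-5) − (-5)·(-3) = -50
since m = R²·74 − (-50)²:  R² = (2500 + -650) / 74 = 25
R = √25 = 5  ⇒  r_B = 5 − 2 = 3

rB=3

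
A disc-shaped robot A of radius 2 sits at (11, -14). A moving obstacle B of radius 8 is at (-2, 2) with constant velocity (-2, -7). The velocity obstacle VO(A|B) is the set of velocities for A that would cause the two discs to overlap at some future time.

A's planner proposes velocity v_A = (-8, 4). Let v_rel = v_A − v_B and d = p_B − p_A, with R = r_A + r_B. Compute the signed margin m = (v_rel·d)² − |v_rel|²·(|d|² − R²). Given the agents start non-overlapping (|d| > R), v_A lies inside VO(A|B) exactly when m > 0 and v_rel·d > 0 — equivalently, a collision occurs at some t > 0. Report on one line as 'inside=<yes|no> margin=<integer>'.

d = (-13, 16),  |d|² = 425;  R = 2+8 = 10,  c = 425−10² = 325
v_rel = (-6, 11),  |v_rel|² = 157;  v_rel·d = (-6)·(-13) + (11)·(16) = 254
157·t² − 508·t + 325 = 0  ⇒  m = 254² − 157·325 = 13491
m = 13491 > 0,  v_rel·d = 254 > 0  ⇒  inside

inside=yes margin=13491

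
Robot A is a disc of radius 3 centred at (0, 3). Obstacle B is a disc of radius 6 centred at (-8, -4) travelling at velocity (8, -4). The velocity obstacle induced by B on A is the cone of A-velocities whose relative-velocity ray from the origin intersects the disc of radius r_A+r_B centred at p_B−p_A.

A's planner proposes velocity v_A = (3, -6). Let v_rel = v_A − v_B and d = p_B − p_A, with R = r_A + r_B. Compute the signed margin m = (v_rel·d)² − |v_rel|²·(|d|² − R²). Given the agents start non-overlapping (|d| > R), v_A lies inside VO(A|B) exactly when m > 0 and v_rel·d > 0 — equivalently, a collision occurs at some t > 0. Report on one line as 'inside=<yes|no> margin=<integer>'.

d = (-8, -7),  |d|² = 113;  R = 3+6 = 9,  c = 113−9² = 32
v_rel = (-5, -2),  |v_rel|² = 29;  v_rel·d = (-5)·(-8) + (-2)·(-7) = 54
29·t² − 108·t + 32 = 0  ⇒  m = 54² − 29·32 = 1988
m = 1988 > 0,  v_rel·d = 54 > 0  ⇒  inside

inside=yes margin=1988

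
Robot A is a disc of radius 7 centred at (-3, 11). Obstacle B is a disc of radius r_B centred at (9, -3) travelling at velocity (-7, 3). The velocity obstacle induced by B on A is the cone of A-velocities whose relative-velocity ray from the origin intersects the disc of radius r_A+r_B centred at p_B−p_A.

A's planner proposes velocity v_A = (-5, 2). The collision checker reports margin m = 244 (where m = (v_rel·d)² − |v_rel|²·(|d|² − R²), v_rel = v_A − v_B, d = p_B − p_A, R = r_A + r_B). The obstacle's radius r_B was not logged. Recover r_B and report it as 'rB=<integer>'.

m = 244
d = (12, -14);  v_rel = (2, -1),  |v_rel|² = 5
v_rel×d = (2)·(-14) − (-1)·(12) = -16
since m = R²·5 − (-16)²:  R² = (256 + 244) / 5 = 100
R = √100 = 10  ⇒  r_B = 10 − 7 = 3

rB=3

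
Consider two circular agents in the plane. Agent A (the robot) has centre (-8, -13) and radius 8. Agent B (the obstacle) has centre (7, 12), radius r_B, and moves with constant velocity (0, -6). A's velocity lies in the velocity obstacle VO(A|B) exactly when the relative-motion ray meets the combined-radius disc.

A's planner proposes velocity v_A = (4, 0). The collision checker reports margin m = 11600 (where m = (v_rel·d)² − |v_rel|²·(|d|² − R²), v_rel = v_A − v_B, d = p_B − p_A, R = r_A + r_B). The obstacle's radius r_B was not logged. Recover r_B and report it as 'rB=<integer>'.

m = 11600
d = (15, 25);  v_rel = (4, 6),  |v_rel|² = 52
v_rel×d = (4)·(25) − (6)·(15) = 10
since m = R²·52 − 10²:  R² = (100 + 11600) / 52 = 225
R = √225 = 15  ⇒  r_B = 15 − 8 = 7

rB=7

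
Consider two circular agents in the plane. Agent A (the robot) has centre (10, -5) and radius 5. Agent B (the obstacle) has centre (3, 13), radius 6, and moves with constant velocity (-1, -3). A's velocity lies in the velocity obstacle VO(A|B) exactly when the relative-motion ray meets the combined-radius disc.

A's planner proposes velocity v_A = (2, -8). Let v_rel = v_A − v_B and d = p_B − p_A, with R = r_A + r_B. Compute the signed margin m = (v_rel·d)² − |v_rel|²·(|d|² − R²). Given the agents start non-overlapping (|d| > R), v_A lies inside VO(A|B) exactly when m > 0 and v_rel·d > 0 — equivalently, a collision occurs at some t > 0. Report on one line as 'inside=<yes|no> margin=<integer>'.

d = (-7, 18),  |d|² = 373;  R = 5+6 = 11,  c = 373−11² = 252
v_rel = (3, -5),  |v_rel|² = 34;  v_rel·d = (3)·(-7) + (-5)·(18) = -111
34·t² + 222·t + 252 = 0  ⇒  m = (-111)² − 34·252 = 3753
m = 3753 > 0,  v_rel·d = -111 < 0  ⇒  outside

inside=no margin=3753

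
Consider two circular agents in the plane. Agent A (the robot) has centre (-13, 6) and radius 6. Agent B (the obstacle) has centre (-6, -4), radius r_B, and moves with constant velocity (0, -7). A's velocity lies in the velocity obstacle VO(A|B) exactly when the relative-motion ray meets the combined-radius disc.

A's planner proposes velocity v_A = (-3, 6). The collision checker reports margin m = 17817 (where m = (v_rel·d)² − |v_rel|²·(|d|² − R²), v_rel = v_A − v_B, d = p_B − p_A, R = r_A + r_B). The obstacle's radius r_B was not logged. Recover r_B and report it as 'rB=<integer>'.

m = 17817
d = (7, -10);  v_rel = (-3, 13),  |v_rel|² = 178
v_rel×d = (-3)·(-10) − (13)·(7) = -61
since m = R²·178 − (-61)²:  R² = (3721 + 17817) / 178 = 121
R = √121 = 11  ⇒  r_B = 11 − 6 = 5

rB=5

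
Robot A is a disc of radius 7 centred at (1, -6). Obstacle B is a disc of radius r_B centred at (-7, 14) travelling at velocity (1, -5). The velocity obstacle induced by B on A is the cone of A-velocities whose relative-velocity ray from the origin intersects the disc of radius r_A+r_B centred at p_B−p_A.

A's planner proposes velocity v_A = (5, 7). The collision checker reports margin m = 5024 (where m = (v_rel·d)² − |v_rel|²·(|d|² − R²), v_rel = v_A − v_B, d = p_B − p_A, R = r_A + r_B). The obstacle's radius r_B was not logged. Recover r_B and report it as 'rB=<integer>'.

m = 5024
d = (-8, 20);  v_rel = (4, 12),  |v_rel|² = 160
v_rel×d = (4)·(20) − (12)·(-8) = 176
since m = R²·160 − 176²:  R² = (30976 + 5024) / 160 = 225
R = √225 = 15  ⇒  r_B = 15 − 7 = 8

rB=8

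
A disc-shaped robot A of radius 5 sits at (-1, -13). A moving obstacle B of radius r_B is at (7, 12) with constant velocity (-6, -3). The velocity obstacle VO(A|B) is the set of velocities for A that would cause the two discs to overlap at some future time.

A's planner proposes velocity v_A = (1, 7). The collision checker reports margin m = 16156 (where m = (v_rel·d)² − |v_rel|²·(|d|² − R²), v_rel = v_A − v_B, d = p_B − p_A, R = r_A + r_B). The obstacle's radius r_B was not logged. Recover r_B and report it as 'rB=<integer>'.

m = 16156
d = (8, 25);  v_rel = (7, 10),  |v_rel|² = 149
v_rel×d = (7)·(25) − (10)·(8) = 95
since m = R²·149 − 95²:  R² = (9025 + 16156) / 149 = 169
R = √169 = 13  ⇒  r_B = 13 − 5 = 8

rB=8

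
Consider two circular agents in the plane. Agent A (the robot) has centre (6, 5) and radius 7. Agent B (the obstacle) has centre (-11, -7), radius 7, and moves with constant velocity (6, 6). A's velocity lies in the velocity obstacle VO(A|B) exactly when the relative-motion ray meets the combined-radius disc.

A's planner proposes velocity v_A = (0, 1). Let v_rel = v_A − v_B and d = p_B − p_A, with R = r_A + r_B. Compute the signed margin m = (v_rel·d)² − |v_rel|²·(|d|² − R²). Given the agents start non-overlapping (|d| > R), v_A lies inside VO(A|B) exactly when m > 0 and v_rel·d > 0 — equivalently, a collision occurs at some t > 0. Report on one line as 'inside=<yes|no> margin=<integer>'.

d = (-17, -12),  |d|² = 433;  R = 7+7 = 14,  c = 433−14² = 237
v_rel = (-6, -5),  |v_rel|² = 61;  v_rel·d = (-6)·(-17) + (-5)·(-12) = 162
61·t² − 324·t + 237 = 0  ⇒  m = 162² − 61·237 = 11787
m = 11787 > 0,  v_rel·d = 162 > 0  ⇒  inside

inside=yes margin=11787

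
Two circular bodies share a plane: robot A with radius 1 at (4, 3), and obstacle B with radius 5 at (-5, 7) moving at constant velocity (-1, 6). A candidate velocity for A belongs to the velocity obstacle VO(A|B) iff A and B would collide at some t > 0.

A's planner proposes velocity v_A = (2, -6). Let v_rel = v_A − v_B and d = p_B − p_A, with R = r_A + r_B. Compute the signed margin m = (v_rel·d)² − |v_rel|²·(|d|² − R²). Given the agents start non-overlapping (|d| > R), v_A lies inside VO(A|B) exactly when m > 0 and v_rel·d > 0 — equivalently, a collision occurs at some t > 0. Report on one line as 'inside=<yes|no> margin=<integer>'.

d = (-9, 4),  |d|² = 97;  R = 1+5 = 6,  c = 97−6² = 61
v_rel = (3, -12),  |v_rel|² = 153;  v_rel·d = (3)·(-9) + (-12)·(4) = -75
153·t² + 150·t + 61 = 0  ⇒  m = (-75)² − 153·61 = -3708
m = -3708 < 0,  v_rel·d = -75 < 0  ⇒  outside

inside=no margin=-3708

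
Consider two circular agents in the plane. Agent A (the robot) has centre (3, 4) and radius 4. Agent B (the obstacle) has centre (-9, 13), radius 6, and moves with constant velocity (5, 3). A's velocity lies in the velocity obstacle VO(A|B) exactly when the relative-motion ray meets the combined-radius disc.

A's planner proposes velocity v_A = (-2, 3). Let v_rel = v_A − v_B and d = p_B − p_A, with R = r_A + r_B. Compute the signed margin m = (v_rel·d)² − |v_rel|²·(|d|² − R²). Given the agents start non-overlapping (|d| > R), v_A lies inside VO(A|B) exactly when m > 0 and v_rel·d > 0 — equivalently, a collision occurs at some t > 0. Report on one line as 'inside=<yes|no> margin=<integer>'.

d = (-12, 9),  |d|² = 225;  R = 4+6 = 10,  c = 225−10² = 125
v_rel = (-7, 0),  |v_rel|² = 49;  v_rel·d = (-7)·(-12) + (0)·(9) = 84
49·t² − 168·t + 125 = 0  ⇒  m = 84² − 49·125 = 931
m = 931 > 0,  v_rel·d = 84 > 0  ⇒  inside

inside=yes margin=931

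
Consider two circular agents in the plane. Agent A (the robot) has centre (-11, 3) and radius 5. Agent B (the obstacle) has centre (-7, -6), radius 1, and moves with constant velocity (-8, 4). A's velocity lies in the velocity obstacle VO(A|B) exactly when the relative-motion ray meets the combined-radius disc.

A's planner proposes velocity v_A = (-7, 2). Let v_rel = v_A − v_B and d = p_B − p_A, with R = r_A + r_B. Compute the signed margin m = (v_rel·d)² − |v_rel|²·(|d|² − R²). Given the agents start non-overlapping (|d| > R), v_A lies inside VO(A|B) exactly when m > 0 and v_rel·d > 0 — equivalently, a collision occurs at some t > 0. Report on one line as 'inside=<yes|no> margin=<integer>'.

d = (4, -9),  |d|² = 97;  R = 5+1 = 6,  c = 97−6² = 61
v_rel = (1, -2),  |v_rel|² = 5;  v_rel·d = (1)·(4) + (-2)·(-9) = 22
5·t² − 44·t + 61 = 0  ⇒  m = 22² − 5·61 = 179
m = 179 > 0,  v_rel·d = 22 > 0  ⇒  inside

inside=yes margin=179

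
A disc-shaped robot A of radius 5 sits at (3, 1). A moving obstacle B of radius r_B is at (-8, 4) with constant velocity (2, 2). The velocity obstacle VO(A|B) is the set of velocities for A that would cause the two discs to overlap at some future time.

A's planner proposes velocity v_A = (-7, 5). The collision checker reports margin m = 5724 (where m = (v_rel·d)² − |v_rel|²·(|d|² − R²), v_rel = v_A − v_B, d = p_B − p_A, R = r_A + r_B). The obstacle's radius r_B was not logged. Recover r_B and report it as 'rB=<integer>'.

m = 5724
d = (-11, 3);  v_rel = (-9, 3),  |v_rel|² = 90
v_rel×d = (-9)·(3) − (3)·(-11) = 6
since m = R²·90 − 6²:  R² = (36 + 5724) / 90 = 64
R = √64 = 8  ⇒  r_B = 8 − 5 = 3

rB=3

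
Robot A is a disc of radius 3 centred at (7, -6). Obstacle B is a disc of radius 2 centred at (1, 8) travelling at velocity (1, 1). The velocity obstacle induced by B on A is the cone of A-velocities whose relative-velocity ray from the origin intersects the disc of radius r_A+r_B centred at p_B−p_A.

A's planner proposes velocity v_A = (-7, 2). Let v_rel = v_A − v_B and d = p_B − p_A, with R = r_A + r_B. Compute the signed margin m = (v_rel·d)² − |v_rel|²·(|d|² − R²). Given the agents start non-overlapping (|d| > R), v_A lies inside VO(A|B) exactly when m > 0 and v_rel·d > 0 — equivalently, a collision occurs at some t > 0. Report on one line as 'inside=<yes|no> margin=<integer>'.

d = (-6, 14),  |d|² = 232;  R = 3+2 = 5,  c = 232−5² = 207
v_rel = (-8, 1),  |v_rel|² = 65;  v_rel·d = (-8)·(-6) + (1)·(14) = 62
65·t² − 124·t + 207 = 0  ⇒  m = 62² − 65·207 = -9611
m = -9611 < 0,  v_rel·d = 62 > 0  ⇒  outside

inside=no margin=-9611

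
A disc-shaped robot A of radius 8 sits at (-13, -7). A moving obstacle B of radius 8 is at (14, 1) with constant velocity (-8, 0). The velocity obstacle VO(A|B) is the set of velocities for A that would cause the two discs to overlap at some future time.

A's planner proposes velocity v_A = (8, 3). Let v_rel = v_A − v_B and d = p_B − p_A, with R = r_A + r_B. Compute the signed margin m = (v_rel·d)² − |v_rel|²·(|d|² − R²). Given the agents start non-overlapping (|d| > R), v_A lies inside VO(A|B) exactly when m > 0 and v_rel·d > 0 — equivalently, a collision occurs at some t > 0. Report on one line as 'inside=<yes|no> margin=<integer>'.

d = (27, 8),  |d|² = 793;  R = 8+8 = 16,  c = 793−16² = 537
v_rel = (16, 3),  |v_rel|² = 265;  v_rel·d = (16)·(27) + (3)·(8) = 456
265·t² − 912·t + 537 = 0  ⇒  m = 456² − 265·537 = 65631
m = 65631 > 0,  v_rel·d = 456 > 0  ⇒  inside

inside=yes margin=65631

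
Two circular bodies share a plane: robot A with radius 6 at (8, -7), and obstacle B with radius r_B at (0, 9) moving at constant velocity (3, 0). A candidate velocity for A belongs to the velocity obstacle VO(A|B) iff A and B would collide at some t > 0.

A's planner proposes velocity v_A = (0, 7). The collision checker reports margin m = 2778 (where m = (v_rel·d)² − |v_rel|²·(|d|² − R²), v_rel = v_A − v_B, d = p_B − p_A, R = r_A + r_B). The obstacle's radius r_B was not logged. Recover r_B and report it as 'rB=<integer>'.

m = 2778
d = (-8, 16);  v_rel = (-3, 7),  |v_rel|² = 58
v_rel×d = (-3)·(16) − (7)·(-8) = 8
since m = R²·58 − 8²:  R² = (64 + 2778) / 58 = 49
R = √49 = 7  ⇒  r_B = 7 − 6 = 1

rB=1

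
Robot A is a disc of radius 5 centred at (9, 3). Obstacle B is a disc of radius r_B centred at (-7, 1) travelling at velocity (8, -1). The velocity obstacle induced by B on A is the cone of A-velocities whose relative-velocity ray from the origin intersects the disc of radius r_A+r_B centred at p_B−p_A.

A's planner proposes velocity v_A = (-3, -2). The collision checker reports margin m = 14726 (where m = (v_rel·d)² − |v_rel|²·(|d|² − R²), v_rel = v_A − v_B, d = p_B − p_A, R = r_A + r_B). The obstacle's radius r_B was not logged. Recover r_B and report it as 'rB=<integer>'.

m = 14726
d = (-16, -2);  v_rel = (-11, -1),  |v_rel|² = 122
v_rel×d = (-11)·(-2) − (-1)·(-16) = 6
since m = R²·122 − 6²:  R² = (36 + 14726) / 122 = 121
R = √121 = 11  ⇒  r_B = 11 − 5 = 6

rB=6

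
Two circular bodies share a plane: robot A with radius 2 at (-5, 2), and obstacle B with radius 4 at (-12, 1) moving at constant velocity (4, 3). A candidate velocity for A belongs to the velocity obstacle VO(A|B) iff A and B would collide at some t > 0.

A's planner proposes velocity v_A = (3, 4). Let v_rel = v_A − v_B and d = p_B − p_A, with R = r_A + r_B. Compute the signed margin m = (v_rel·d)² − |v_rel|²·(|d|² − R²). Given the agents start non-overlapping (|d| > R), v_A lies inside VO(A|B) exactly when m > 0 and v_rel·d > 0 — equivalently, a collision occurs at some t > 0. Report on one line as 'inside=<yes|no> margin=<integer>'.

d = (-7, -1),  |d|² = 50;  R = 2+4 = 6,  c = 50−6² = 14
v_rel = (-1, 1),  |v_rel|² = 2;  v_rel·d = (-1)·(-7) + (1)·(-1) = 6
2·t² − 12·t + 14 = 0  ⇒  m = 6² − 2·14 = 8
m = 8 > 0,  v_rel·d = 6 > 0  ⇒  inside

inside=yes margin=8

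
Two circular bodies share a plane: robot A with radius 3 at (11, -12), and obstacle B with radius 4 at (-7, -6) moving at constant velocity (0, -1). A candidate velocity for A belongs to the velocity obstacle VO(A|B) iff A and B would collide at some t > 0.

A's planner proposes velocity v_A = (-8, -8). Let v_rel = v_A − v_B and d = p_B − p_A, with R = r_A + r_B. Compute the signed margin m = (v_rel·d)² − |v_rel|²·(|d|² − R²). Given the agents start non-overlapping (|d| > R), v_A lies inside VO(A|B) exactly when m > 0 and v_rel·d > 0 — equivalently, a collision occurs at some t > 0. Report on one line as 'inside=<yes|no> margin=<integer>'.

d = (-18, 6),  |d|² = 360;  R = 3+4 = 7,  c = 360−7² = 311
v_rel = (-8, -7),  |v_rel|² = 113;  v_rel·d = (-8)·(-18) + (-7)·(6) = 102
113·t² − 204·t + 311 = 0  ⇒  m = 102² − 113·311 = -24739
m = -24739 < 0,  v_rel·d = 102 > 0  ⇒  outside

inside=no margin=-24739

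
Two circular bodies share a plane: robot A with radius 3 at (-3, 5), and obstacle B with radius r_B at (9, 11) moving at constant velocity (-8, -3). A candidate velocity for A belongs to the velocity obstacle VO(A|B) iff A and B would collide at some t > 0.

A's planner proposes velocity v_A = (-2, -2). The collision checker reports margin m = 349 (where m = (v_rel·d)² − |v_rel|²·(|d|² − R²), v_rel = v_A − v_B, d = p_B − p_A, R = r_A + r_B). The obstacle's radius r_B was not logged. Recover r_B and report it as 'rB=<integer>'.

m = 349
d = (12, 6);  v_rel = (6, 1),  |v_rel|² = 37
v_rel×d = (6)·(6) − (1)·(12) = 24
since m = R²·37 − 24²:  R² = (576 + 349) / 37 = 25
R = √25 = 5  ⇒  r_B = 5 − 3 = 2

rB=2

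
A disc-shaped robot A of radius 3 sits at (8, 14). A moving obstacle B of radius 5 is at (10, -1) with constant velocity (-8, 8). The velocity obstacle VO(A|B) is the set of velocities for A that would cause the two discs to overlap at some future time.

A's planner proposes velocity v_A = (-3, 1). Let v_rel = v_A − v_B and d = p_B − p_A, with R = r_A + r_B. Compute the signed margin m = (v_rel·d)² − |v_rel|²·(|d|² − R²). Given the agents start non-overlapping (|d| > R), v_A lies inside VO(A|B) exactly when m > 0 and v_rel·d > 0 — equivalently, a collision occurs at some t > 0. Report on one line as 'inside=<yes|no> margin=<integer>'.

d = (2, -15),  |d|² = 229;  R = 3+5 = 8,  c = 229−8² = 165
v_rel = (5, -7),  |v_rel|² = 74;  v_rel·d = (5)·(2) + (-7)·(-15) = 115
74·t² − 230·t + 165 = 0  ⇒  m = 115² − 74·165 = 1015
m = 1015 > 0,  v_rel·d = 115 > 0  ⇒  inside

inside=yes margin=1015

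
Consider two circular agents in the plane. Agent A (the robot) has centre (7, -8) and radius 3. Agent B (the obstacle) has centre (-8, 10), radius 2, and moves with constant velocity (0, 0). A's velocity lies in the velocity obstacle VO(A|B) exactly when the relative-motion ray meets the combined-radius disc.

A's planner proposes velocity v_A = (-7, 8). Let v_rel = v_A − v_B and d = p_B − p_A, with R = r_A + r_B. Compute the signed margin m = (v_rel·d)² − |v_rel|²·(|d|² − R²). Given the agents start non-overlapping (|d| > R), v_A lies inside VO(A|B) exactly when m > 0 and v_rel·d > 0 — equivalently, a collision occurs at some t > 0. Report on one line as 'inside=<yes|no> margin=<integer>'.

d = (-15, 18),  |d|² = 549;  R = 3+2 = 5,  c = 549−5² = 524
v_rel = (-7, 8),  |v_rel|² = 113;  v_rel·d = (-7)·(-15) + (8)·(18) = 249
113·t² − 498·t + 524 = 0  ⇒  m = 249² − 113·524 = 2789
m = 2789 > 0,  v_rel·d = 249 > 0  ⇒  inside

inside=yes margin=2789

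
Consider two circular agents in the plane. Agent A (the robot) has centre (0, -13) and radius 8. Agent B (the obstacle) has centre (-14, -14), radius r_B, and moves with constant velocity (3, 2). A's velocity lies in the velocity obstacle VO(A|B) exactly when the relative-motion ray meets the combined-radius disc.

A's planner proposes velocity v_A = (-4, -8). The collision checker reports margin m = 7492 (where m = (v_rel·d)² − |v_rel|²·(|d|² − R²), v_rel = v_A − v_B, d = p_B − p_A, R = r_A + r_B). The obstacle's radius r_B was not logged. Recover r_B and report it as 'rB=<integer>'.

m = 7492
d = (-14, -1);  v_rel = (-7, -10),  |v_rel|² = 149
v_rel×d = (-7)·(-1) − (-10)·(-14) = -133
since m = R²·149 − (-133)²:  R² = (17689 + 7492) / 149 = 169
R = √169 = 13  ⇒  r_B = 13 − 8 = 5

rB=5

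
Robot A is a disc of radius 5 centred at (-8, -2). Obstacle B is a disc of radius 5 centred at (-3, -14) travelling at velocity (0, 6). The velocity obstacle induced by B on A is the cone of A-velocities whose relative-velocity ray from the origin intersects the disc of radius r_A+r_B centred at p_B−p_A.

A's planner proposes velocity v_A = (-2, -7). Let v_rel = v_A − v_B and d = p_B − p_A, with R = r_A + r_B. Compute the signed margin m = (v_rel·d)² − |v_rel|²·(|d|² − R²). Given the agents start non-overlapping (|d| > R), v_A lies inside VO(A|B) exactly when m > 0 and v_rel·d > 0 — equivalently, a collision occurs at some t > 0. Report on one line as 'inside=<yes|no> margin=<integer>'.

d = (5, -12),  |d|² = 169;  R = 5+5 = 10,  c = 169−10² = 69
v_rel = (-2, -13),  |v_rel|² = 173;  v_rel·d = (-2)·(5) + (-13)·(-12) = 146
173·t² − 292·t + 69 = 0  ⇒  m = 146² − 173·69 = 9379
m = 9379 > 0,  v_rel·d = 146 > 0  ⇒  inside

inside=yes margin=9379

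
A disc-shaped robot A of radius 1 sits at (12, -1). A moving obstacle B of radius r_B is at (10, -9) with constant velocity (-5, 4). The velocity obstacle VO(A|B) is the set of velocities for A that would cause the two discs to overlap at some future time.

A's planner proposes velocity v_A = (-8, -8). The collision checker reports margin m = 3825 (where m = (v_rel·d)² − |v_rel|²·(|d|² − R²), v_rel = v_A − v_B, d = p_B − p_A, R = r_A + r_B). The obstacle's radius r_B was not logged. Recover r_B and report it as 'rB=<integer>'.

m = 3825
d = (-2, -8);  v_rel = (-3, -12),  |v_rel|² = 153
v_rel×d = (-3)·(-8) − (-12)·(-2) = 0
since m = R²·153 − 0²:  R² = (0 + 3825) / 153 = 25
R = √25 = 5  ⇒  r_B = 5 − 1 = 4

rB=4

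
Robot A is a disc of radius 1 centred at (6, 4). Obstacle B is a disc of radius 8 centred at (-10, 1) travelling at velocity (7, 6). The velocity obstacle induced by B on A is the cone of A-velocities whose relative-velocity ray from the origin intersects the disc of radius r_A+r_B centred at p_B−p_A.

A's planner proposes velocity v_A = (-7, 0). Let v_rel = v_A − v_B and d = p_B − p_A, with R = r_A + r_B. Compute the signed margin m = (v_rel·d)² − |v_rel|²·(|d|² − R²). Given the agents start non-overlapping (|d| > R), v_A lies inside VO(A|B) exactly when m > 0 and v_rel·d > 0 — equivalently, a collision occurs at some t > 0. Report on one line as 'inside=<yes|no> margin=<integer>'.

d = (-16, -3),  |d|² = 265;  R = 1+8 = 9,  c = 265−9² = 184
v_rel = (-14, -6),  |v_rel|² = 232;  v_rel·d = (-14)·(-16) + (-6)·(-3) = 242
232·t² − 484·t + 184 = 0  ⇒  m = 242² − 232·184 = 15876
m = 15876 > 0,  v_rel·d = 242 > 0  ⇒  inside

inside=yes margin=15876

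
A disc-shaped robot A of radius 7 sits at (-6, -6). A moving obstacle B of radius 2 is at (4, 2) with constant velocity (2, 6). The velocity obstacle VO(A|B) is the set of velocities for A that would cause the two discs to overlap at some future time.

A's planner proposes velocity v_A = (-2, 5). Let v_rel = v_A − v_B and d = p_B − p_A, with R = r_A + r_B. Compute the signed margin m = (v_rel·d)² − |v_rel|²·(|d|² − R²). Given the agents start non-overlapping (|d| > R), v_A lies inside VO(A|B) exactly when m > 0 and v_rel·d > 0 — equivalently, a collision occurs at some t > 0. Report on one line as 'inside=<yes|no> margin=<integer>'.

d = (10, 8),  |d|² = 164;  R = 7+2 = 9,  c = 164−9² = 83
v_rel = (-4, -1),  |v_rel|² = 17;  v_rel·d = (-4)·(10) + (-1)·(8) = -48
17·t² + 96·t + 83 = 0  ⇒  m = (-48)² − 17·83 = 893
m = 893 > 0,  v_rel·d = -48 < 0  ⇒  outside

inside=no margin=893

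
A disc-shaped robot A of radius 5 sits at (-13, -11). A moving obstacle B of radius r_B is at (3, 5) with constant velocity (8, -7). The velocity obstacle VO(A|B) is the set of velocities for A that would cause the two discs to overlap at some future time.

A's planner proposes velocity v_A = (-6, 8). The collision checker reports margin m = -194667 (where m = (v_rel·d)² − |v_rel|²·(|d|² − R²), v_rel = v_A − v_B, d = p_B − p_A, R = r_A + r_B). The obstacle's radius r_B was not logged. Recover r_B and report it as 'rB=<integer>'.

m = -194667
d = (16, 16);  v_rel = (-14, 15),  |v_rel|² = 421
v_rel×d = (-14)·(16) − (15)·(16) = -464
since m = R²·421 − (-464)²:  R² = (215296 + -194667) / 421 = 49
R = √49 = 7  ⇒  r_B = 7 − 5 = 2

rB=2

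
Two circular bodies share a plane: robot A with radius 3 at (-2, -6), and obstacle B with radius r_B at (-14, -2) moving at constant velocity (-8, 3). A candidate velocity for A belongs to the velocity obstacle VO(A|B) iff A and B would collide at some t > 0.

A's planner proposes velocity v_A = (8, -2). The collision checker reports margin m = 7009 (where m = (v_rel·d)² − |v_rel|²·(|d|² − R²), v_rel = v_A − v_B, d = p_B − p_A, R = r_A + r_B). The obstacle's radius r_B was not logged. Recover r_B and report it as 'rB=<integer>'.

m = 7009
d = (-12, 4);  v_rel = (16, -5),  |v_rel|² = 281
v_rel×d = (16)·(4) − (-5)·(-12) = 4
since m = R²·281 − 4²:  R² = (16 + 7009) / 281 = 25
R = √25 = 5  ⇒  r_B = 5 − 3 = 2

rB=2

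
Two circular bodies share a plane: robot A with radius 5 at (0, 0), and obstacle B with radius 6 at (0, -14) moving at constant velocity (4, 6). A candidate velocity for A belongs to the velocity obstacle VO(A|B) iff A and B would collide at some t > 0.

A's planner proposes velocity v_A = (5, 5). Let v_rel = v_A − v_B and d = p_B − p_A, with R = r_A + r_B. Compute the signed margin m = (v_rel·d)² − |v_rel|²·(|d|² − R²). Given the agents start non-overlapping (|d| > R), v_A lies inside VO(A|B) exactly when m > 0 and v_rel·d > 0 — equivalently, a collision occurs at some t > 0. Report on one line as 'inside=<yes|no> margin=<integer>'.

d = (0, -14),  |d|² = 196;  R = 5+6 = 11,  c = 196−11² = 75
v_rel = (1, -1),  |v_rel|² = 2;  v_rel·d = (1)·(0) + (-1)·(-14) = 14
2·t² − 28·t + 75 = 0  ⇒  m = 14² − 2·75 = 46
m = 46 > 0,  v_rel·d = 14 > 0  ⇒  inside

inside=yes margin=46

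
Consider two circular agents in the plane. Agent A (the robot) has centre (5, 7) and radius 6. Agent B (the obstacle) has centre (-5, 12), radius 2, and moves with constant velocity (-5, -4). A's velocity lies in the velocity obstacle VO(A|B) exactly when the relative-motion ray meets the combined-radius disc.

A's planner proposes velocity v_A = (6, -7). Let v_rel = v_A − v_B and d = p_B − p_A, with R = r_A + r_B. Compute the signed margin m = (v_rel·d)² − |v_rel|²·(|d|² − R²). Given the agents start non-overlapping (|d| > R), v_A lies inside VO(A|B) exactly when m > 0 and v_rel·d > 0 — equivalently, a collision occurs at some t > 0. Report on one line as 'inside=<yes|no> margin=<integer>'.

d = (-10, 5),  |d|² = 125;  R = 6+2 = 8,  c = 125−8² = 61
v_rel = (11, -3),  |v_rel|² = 130;  v_rel·d = (11)·(-10) + (-3)·(5) = -125
130·t² + 250·t + 61 = 0  ⇒  m = (-125)² − 130·61 = 7695
m = 7695 > 0,  v_rel·d = -125 < 0  ⇒  outside

inside=no margin=7695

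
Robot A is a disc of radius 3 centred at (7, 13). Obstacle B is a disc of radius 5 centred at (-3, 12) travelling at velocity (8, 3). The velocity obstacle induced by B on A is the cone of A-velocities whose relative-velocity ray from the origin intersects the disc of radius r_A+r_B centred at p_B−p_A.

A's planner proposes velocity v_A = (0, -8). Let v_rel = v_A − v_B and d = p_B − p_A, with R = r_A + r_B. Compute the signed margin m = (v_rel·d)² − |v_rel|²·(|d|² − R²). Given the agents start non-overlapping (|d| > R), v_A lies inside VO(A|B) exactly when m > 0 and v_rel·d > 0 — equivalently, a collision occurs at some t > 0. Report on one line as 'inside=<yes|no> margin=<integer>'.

d = (-10, -1),  |d|² = 101;  R = 3+5 = 8,  c = 101−8² = 37
v_rel = (-8, -11),  |v_rel|² = 185;  v_rel·d = (-8)·(-10) + (-11)·(-1) = 91
185·t² − 182·t + 37 = 0  ⇒  m = 91² − 185·37 = 1436
m = 1436 > 0,  v_rel·d = 91 > 0  ⇒  inside

inside=yes margin=1436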